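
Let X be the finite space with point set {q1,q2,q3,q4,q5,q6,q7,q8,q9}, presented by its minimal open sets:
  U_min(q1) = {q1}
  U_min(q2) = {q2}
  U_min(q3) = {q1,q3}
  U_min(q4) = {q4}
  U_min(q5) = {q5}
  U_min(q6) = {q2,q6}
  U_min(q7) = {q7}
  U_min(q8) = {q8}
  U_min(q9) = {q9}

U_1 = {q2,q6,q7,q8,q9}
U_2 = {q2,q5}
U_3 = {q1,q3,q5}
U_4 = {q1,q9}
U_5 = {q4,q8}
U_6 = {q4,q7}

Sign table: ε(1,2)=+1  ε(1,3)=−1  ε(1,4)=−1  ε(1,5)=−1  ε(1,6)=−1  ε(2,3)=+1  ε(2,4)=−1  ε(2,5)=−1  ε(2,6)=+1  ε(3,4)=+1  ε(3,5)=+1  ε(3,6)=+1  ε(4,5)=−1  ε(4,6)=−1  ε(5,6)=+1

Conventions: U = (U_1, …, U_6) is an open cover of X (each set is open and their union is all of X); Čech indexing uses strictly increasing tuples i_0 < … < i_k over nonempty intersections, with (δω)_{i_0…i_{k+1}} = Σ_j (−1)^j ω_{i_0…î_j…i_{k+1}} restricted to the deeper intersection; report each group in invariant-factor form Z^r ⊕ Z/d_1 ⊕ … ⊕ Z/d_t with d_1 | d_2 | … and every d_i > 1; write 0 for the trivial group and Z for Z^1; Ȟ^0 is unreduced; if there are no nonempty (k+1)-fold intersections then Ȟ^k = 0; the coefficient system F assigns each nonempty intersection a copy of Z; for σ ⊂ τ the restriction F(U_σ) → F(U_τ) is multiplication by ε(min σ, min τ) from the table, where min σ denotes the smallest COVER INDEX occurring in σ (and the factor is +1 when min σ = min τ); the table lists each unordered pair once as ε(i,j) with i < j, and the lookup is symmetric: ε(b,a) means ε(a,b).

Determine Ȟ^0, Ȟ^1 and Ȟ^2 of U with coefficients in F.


Ȟ^0 ≅ 0, Ȟ^1 ≅ Z ⊕ Z/2, Ȟ^2 ≅ 0

nonempty intersections:
  U12={q2} U14={q9} U15={q8} U16={q7} U23={q5} U34={q1} U56={q4}
C dims 6,7; δ0: rk 6, SNF 1^5·2
Ȟ^0: (6−6)−0=0 ⇒ 0
Ȟ^1: (7−0)−6=1 plus torsion [2] ⇒ Z ⊕ Z/2
Ȟ^2: (0−0)−0=0 ⇒ 0


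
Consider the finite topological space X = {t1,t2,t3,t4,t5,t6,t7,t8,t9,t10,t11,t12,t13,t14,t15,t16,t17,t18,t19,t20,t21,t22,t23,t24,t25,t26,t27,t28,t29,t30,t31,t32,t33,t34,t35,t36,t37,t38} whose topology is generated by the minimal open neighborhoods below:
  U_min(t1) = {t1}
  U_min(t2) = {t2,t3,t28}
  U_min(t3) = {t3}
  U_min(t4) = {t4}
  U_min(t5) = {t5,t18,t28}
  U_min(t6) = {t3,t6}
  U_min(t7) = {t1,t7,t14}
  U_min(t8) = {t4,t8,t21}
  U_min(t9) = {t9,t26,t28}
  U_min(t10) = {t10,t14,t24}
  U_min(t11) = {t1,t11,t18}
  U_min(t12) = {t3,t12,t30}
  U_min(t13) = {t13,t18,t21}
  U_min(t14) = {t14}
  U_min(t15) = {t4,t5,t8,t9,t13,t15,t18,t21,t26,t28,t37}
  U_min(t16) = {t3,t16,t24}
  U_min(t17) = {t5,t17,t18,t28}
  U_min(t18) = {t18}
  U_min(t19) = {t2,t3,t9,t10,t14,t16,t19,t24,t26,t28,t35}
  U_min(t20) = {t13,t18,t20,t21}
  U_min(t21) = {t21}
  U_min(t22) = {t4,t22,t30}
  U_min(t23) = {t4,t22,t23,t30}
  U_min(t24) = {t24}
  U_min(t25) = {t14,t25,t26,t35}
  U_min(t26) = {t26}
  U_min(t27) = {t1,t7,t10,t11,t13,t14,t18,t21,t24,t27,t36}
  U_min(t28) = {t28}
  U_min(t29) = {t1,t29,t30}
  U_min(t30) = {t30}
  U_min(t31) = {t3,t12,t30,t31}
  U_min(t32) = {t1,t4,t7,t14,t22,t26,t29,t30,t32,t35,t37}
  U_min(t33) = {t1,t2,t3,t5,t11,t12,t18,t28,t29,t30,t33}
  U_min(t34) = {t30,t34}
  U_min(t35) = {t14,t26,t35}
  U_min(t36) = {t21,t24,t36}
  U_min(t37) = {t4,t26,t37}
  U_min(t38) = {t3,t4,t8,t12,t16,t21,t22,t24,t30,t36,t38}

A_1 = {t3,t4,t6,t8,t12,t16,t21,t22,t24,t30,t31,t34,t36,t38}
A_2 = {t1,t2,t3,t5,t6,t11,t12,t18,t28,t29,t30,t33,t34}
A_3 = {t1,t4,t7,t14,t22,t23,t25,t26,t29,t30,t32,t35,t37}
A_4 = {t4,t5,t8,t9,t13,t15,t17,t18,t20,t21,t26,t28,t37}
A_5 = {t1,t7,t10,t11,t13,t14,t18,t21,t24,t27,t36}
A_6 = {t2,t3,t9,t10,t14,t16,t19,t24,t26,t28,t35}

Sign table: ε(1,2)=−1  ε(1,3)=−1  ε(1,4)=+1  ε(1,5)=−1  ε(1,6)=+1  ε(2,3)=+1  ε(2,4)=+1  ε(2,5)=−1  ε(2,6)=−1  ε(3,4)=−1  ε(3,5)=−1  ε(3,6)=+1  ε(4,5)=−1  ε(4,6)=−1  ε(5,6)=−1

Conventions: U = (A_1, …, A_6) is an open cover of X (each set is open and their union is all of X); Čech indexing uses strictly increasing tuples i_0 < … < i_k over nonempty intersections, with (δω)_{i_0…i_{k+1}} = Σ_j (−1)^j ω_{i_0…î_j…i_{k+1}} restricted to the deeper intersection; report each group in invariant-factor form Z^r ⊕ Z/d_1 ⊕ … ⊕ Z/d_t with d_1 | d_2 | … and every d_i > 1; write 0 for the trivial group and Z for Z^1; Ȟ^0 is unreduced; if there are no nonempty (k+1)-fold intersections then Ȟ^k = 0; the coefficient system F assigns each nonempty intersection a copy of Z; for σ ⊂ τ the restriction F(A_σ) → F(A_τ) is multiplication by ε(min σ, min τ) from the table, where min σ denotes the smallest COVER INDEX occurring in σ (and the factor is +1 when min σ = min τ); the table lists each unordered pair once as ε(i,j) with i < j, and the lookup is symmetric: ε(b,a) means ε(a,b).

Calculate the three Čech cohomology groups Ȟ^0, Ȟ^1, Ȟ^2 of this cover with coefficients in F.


cover nerve:
  A12={t3,t6,t12,t30,t34} A13={t4,t22,t30} A14={t4,t8,t21} A15={t21,t24,t36} A16={t3,t16,t24} A23={t1,t29,t30} A24={t5,t18,t28} A25={t1,t11,t18} A26={t2,t3,t28} A34={t4,t26,t37} A35={t1,t7,t14} A36={t14,t26,t35} A45={t13,t18,t21} A46={t9,t26,t28} A56={t10,t14,t24}
  A123={t30} A126={t3} A134={t4} A145={t21} A156={t24} A235={t1} A245={t18} A246={t28} A346={t26} A356={t14}
C dims 6,15,10; δ0: rk 6, SNF 1^5·2; δ1: rk 9, SNF 1^9
Ȟ^0: (6−6)−0=0 ⇒ 0
Ȟ^1: (15−9)−6=0 plus torsion [2] ⇒ Z/2
Ȟ^2: (10−0)−9=1 ⇒ Z

Ȟ^0(U;F) ≅ 0, Ȟ^1(U;F) ≅ Z/2 and Ȟ^2(U;F) ≅ Z


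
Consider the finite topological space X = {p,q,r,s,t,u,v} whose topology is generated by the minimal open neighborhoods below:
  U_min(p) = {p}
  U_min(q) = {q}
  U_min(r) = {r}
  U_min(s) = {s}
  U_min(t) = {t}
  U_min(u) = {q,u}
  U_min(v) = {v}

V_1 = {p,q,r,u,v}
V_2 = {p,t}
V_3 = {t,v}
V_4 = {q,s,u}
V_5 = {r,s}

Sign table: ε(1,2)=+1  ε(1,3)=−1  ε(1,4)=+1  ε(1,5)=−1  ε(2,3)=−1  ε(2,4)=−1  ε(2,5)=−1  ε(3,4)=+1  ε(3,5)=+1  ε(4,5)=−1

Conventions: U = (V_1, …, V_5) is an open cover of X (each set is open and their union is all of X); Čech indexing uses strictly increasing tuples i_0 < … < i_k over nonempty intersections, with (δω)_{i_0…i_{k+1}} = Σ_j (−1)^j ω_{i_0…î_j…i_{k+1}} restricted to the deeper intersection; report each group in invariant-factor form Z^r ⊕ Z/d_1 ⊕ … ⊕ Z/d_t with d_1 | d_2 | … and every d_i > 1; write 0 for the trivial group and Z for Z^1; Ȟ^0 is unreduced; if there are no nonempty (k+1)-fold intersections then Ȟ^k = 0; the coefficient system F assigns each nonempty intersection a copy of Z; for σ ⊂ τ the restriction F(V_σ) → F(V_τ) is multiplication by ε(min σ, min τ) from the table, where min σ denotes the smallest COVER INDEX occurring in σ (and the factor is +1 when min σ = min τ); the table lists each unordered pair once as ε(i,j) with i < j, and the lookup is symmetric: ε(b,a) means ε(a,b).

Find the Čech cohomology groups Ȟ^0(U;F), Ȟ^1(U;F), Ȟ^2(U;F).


Ȟ^0 ≅ Z, Ȟ^1 ≅ Z^2, Ȟ^2 ≅ 0

nerve simplices:
  V12={p} V13={v} V14={q,u} V15={r} V23={t} V45={s}
C dims 5,6; δ0: rk 4, SNF 1^4
degree 0: 5−4−0 = 1 → Ȟ^0 ≅ Z
degree 1: 6−0−4 = 2 → Ȟ^1 ≅ Z^2
degree 2: 0−0−0 = 0 → Ȟ^2 ≅ 0


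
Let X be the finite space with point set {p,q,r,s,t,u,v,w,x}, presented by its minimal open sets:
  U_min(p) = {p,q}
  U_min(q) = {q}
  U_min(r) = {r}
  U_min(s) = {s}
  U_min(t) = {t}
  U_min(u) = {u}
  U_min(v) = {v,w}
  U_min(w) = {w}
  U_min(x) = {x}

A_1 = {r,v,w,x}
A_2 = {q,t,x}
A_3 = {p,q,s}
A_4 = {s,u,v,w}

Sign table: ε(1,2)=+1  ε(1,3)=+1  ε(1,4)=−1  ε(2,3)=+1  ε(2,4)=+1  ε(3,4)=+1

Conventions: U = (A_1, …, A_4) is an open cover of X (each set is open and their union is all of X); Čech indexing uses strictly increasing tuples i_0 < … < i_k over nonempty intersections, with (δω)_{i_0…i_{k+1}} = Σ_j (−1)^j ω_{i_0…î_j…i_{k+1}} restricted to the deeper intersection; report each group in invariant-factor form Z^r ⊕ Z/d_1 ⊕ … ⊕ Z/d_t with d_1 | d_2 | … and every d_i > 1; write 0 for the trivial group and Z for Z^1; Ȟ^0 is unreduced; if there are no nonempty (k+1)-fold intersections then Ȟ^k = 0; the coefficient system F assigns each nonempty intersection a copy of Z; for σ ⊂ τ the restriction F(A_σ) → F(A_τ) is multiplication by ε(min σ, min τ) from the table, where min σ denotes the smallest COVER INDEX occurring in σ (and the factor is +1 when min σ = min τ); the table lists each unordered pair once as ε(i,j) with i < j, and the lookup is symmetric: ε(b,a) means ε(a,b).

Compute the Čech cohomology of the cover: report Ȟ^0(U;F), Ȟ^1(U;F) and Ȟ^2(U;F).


nerve of the cover:
  A12={x} A14={v,w} A23={q} A34={s}
C dims 4,4; δ0: rk 4, SNF 1^3·2
Ȟ^0 = (4 − 4) − 0 = 0, so Ȟ^0 ≅ 0
Ȟ^1 = (4 − 0) − 4 = 0 plus torsion [2], so Ȟ^1 ≅ Z/2
Ȟ^2 = (0 − 0) − 0 = 0, so Ȟ^2 ≅ 0

Ȟ^0 ≅ 0, Ȟ^1 ≅ Z/2, Ȟ^2 ≅ 0


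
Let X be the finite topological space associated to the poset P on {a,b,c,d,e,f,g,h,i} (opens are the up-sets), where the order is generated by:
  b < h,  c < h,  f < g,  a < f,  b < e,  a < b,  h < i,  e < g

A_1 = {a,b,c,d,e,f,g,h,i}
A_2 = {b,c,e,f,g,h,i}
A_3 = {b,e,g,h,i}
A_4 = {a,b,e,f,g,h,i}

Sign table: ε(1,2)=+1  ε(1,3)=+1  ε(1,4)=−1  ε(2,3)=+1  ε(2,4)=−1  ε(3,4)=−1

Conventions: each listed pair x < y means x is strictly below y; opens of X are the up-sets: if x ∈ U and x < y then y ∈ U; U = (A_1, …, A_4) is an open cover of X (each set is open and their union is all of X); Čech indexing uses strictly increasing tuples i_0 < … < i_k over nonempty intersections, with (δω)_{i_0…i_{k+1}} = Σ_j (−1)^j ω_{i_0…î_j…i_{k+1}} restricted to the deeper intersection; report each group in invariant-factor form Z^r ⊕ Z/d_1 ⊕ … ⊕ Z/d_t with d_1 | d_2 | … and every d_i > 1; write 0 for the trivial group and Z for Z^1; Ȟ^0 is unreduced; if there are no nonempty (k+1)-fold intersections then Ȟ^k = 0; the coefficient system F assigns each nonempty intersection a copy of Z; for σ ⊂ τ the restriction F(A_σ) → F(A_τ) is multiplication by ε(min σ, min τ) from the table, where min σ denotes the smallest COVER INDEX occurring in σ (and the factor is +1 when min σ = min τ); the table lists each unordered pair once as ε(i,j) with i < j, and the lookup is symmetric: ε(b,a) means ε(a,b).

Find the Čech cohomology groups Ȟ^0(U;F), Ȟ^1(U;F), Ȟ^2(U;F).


Ȟ^0(U;F) ≅ Z, Ȟ^1(U;F) ≅ 0 and Ȟ^2(U;F) ≅ 0

cover nerve:
  A12={b,c,e,f,g,h,i} A13={b,e,g,h,i} A14={a,b,e,f,g,h,i} A23={b,e,g,h,i} A24={b,e,f,g,h,i} A34={b,e,g,h,i}
  A123={b,e,g,h,i} A124={b,e,f,g,h,i} A134={b,e,g,h,i} A234={b,e,g,h,i}
  A1234={b,e,g,h,i}
C dims 4,6,4,1; δ0: rk 3, SNF 1^3; δ1: rk 3, SNF 1^3; δ2: rk 1, SNF 1^1
Ȟ^0: (4−3)−0=1 ⇒ Z
Ȟ^1: (6−3)−3=0 ⇒ 0
Ȟ^2: (4−1)−3=0 ⇒ 0


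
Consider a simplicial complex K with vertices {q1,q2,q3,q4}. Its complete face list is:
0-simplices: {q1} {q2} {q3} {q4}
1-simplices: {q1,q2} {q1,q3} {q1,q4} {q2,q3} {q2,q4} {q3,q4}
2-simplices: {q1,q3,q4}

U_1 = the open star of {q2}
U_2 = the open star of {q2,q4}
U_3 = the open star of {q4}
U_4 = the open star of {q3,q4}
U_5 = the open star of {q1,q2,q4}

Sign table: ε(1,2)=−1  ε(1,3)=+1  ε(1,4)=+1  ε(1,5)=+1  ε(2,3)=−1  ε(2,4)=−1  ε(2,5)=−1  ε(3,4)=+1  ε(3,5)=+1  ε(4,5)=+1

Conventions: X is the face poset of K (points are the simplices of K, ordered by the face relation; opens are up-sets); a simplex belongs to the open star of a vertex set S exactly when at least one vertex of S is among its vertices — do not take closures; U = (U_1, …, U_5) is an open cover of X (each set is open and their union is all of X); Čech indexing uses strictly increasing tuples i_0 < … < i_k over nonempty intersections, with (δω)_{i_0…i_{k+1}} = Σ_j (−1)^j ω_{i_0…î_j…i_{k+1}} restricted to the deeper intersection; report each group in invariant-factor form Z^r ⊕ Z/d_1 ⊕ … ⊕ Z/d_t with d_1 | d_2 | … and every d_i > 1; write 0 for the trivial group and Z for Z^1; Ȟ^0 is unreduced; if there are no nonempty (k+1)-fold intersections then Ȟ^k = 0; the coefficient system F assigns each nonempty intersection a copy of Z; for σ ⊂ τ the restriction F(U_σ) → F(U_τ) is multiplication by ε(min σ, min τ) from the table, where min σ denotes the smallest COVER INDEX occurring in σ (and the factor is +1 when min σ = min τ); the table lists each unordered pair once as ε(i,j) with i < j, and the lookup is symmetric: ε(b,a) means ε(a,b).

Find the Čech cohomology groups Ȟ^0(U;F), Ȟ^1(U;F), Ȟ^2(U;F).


Ȟ^0(U;F) ≅ Z, Ȟ^1(U;F) ≅ 0 and Ȟ^2(U;F) ≅ 0

nonempty overlaps:
  U1={{q2},{q1,q2},{q2,q3},{q2,q4}} U2={{q2},{q4},{q1,q2},{q1,q4},{q2,q3},{q2,q4},{q3,q4},{q1,q3,q4}} U3={{q4},{q1,q4},{q2,q4},{q3,q4},{q1,q3,q4}} U4={{q3},{q4},{q1,q3},{q1,q4},{q2,q3},{q2,q4},{q3,q4},{q1,q3,q4}} U5={{q1},{q2},{q4},{q1,q2},{q1,q3},{q1,q4},{q2,q3},{q2,q4},{q3,q4},{q1,q3,q4}}
  U12={{q2},{q1,q2},{q2,q3},{q2,q4}} U13={{q2,q4}} U14={{q2,q3},{q2,q4}} U15={{q2},{q1,q2},{q2,q3},{q2,q4}} U23={{q4},{q1,q4},{q2,q4},{q3,q4},{q1,q3,q4}} U24={{q4},{q1,q4},{q2,q3},{q2,q4},{q3,q4},{q1,q3,q4}} U25={{q2},{q4},{q1,q2},{q1,q4},{q2,q3},{q2,q4},{q3,q4},{q1,q3,q4}} U34={{q4},{q1,q4},{q2,q4},{q3,q4},{q1,q3,q4}} U35={{q4},{q1,q4},{q2,q4},{q3,q4},{q1,q3,q4}} U45={{q4},{q1,q3},{q1,q4},{q2,q3},{q2,q4},{q3,q4},{q1,q3,q4}}
  U123={{q2,q4}} U124={{q2,q3},{q2,q4}} U125={{q2},{q1,q2},{q2,q3},{q2,q4}} U134={{q2,q4}} U135={{q2,q4}} U145={{q2,q3},{q2,q4}} U234={{q4},{q1,q4},{q2,q4},{q3,q4},{q1,q3,q4}} U235={{q4},{q1,q4},{q2,q4},{q3,q4},{q1,q3,q4}} U245={{q4},{q1,q4},{q2,q3},{q2,q4},{q3,q4},{q1,q3,q4}} U345={{q4},{q1,q4},{q2,q4},{q3,q4},{q1,q3,q4}}
  U1234={{q2,q4}} U1235={{q2,q4}} U1245={{q2,q3},{q2,q4}} U1345={{q2,q4}} U2345={{q4},{q1,q4},{q2,q4},{q3,q4},{q1,q3,q4}}
  U12345={{q2,q4}}
C dims 5,10,10,5; δ0: rk 4, SNF 1^4; δ1: rk 6, SNF 1^6; δ2: rk 4, SNF 1^4
degree 0: 5−4−0 = 1 → Ȟ^0 ≅ Z
degree 1: 10−6−4 = 0 → Ȟ^1 ≅ 0
degree 2: 10−4−6 = 0 → Ȟ^2 ≅ 0


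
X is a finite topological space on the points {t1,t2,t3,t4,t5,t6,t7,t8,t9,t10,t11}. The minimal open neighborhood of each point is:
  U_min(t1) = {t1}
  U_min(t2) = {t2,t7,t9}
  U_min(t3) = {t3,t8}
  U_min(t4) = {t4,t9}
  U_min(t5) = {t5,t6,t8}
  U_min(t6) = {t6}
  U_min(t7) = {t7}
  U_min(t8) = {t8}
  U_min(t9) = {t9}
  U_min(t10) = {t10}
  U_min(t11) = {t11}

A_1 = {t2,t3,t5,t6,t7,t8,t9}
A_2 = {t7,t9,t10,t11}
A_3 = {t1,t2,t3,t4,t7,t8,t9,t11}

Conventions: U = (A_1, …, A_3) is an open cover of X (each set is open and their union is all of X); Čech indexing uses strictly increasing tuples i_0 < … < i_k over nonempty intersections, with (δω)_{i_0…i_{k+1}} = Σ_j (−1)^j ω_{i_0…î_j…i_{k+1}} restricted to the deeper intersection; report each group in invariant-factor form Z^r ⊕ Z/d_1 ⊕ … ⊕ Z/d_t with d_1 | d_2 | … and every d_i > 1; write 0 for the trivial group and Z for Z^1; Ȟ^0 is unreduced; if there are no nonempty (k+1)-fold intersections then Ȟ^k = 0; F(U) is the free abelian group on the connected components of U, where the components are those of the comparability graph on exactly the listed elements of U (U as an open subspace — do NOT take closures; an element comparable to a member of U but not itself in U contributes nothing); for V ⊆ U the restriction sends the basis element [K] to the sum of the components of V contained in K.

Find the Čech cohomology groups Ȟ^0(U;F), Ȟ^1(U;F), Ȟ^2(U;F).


Ȟ^0 = Z^5, Ȟ^1 = 0 and Ȟ^2 = 0

nerve simplices:
  A12={t7,t9} A13={t2,t3,t7,t8,t9} A23={t7,t9,t11}
  A123={t7,t9}
components per intersection:
  A1: {t2,t7,t9} {t3,t5,t6,t8}
  A2: {t7} {t9} {t10} {t11}
  A3: {t1} {t2,t4,t7,t9} {t3,t8} {t11}
  A12: {t7} {t9}
  A13: {t2,t7,t9} {t3,t8}
  A23: {t7} {t9} {t11}
  A123: {t7} {t9}
C dims 10,7,2; δ0: rk 5, SNF 1^5; δ1: rk 2, SNF 1^2
degree 0: 10−5−0 = 5 → Ȟ^0 ≅ Z^5
degree 1: 7−2−5 = 0 → Ȟ^1 ≅ 0
degree 2: 2−0−2 = 0 → Ȟ^2 ≅ 0


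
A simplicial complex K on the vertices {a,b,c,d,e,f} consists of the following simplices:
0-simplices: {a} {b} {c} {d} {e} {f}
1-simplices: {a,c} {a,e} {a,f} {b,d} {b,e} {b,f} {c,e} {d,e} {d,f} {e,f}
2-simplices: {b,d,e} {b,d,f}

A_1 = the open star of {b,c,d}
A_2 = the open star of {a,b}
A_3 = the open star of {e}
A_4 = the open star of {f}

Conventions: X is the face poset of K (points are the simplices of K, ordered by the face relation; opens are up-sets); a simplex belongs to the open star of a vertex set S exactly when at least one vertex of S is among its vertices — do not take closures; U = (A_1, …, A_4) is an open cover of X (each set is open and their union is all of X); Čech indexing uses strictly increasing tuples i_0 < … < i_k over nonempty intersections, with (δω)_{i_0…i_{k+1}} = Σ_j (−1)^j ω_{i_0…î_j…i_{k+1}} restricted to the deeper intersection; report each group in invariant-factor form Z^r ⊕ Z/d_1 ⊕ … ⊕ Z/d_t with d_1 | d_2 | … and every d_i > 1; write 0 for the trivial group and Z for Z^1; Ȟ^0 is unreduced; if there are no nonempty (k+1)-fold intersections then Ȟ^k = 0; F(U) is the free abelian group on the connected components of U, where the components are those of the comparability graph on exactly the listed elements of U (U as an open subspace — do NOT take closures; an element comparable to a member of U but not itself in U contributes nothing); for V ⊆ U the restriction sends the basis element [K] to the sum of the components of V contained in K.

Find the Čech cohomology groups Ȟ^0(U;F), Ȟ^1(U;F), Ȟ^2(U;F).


Ȟ^0(U;F) ≅ Z, Ȟ^1(U;F) ≅ Z^3, Ȟ^2(U;F) ≅ 0

nonempty intersections:
  A1={{b},{c},{d},{a,c},{b,d},{b,e},{b,f},{c,e},{d,e},{d,f},{b,d,e},{b,d,f}} A2={{a},{b},{a,c},{a,e},{a,f},{b,d},{b,e},{b,f},{b,d,e},{b,d,f}} A3={{e},{a,e},{b,e},{c,e},{d,e},{e,f},{b,d,e}} A4={{f},{a,f},{b,f},{d,f},{e,f},{b,d,f}}
  A12={{b},{a,c},{b,d},{b,e},{b,f},{b,d,e},{b,d,f}} A13={{b,e},{c,e},{d,e},{b,d,e}} A14={{b,f},{d,f},{b,d,f}} A23={{a,e},{b,e},{b,d,e}} A24={{a,f},{b,f},{b,d,f}} A34={{e,f}}
  A123={{b,e},{b,d,e}} A124={{b,f},{b,d,f}}
components per intersection:
  A1: {{b},{d},{b,d},{b,e},{b,f},{d,e},{d,f},{b,d,e},{b,d,f}} {{c},{a,c},{c,e}}
  A2: {{a},{a,c},{a,e},{a,f}} {{b},{b,d},{b,e},{b,f},{b,d,e},{b,d,f}}
  A3: {{e},{a,e},{b,e},{c,e},{d,e},{e,f},{b,d,e}}
  A4: {{f},{a,f},{b,f},{d,f},{e,f},{b,d,f}}
  A12: {{b},{b,d},{b,e},{b,f},{b,d,e},{b,d,f}} {{a,c}}
  A13: {{b,e},{d,e},{b,d,e}} {{c,e}}
  A14: {{b,f},{d,f},{b,d,f}}
  A23: {{a,e}} {{b,e},{b,d,e}}
  A24: {{a,f}} {{b,f},{b,d,f}}
  A34: {{e,f}}
  A123: {{b,e},{b,d,e}}
  A124: {{b,f},{b,d,f}}
C dims 6,10,2; δ0: rk 5, SNF 1^5; δ1: rk 2, SNF 1^2
Ȟ^0: (6−5)−0=1 ⇒ Z
Ȟ^1: (10−2)−5=3 ⇒ Z^3
Ȟ^2: (2−0)−2=0 ⇒ 0


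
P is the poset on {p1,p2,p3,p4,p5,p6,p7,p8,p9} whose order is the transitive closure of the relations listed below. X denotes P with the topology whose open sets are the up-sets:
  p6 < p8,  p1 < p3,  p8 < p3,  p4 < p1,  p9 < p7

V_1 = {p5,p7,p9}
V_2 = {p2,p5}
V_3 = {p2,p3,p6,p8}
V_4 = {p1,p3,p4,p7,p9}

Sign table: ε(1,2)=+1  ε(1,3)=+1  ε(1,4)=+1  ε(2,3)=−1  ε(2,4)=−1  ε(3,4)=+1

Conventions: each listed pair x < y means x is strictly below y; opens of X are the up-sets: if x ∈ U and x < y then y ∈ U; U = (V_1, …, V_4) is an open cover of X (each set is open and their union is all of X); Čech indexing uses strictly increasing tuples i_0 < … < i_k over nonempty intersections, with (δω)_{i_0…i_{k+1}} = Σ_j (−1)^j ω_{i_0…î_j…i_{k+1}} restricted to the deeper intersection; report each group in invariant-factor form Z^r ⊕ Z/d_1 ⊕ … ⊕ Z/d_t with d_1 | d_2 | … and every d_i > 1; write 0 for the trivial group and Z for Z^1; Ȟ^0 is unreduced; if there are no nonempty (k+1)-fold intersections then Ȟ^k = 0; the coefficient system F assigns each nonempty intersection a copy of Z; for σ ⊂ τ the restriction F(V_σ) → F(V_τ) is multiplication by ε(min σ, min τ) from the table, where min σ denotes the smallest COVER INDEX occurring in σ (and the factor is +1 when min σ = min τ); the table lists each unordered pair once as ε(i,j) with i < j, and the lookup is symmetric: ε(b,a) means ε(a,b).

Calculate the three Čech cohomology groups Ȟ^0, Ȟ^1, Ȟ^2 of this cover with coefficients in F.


intersection data:
  V12={p5} V14={p7,p9} V23={p2} V34={p3}
C dims 4,4; δ0: rk 4, SNF 1^3·2
Ȟ^0 = (4 − 4) − 0 = 0, so Ȟ^0 ≅ 0
Ȟ^1 = (4 − 0) − 4 = 0 plus torsion [2], so Ȟ^1 ≅ Z/2
Ȟ^2 = (0 − 0) − 0 = 0, so Ȟ^2 ≅ 0

Ȟ^0 ≅ 0; Ȟ^1 ≅ Z/2; Ȟ^2 ≅ 0


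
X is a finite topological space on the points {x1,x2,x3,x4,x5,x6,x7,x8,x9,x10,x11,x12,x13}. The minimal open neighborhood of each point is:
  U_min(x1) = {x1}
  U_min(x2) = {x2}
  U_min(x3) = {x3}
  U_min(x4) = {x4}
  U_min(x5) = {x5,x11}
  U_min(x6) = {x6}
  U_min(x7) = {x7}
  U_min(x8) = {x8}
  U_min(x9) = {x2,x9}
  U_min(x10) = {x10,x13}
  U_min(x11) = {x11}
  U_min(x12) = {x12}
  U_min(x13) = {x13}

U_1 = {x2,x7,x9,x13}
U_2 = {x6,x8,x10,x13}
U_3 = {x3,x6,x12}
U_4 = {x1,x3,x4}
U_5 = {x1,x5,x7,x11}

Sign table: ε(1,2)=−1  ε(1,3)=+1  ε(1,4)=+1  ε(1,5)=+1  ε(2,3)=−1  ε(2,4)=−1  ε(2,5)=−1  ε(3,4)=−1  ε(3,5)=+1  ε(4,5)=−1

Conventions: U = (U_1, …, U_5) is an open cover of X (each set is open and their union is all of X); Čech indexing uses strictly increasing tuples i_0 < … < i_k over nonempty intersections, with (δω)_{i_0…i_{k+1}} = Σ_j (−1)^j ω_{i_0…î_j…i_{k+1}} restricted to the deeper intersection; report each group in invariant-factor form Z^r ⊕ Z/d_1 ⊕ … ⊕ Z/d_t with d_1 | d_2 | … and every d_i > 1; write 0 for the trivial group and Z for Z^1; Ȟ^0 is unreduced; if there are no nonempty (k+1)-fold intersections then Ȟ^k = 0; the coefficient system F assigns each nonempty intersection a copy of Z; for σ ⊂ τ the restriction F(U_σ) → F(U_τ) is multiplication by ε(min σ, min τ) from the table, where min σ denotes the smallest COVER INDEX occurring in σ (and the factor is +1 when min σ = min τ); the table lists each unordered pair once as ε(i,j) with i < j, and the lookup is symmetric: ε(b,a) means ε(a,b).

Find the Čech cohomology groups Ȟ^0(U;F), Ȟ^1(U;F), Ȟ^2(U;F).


nonempty intersections:
  U12={x13} U15={x7} U23={x6} U34={x3} U45={x1}
C dims 5,5; δ0: rk 4, SNF 1^4
Ȟ^0: (5−4)−0=1 ⇒ Z
Ȟ^1: (5−0)−4=1 ⇒ Z
Ȟ^2: (0−0)−0=0 ⇒ 0

Ȟ^0 = Z, Ȟ^1 = Z and Ȟ^2 = 0


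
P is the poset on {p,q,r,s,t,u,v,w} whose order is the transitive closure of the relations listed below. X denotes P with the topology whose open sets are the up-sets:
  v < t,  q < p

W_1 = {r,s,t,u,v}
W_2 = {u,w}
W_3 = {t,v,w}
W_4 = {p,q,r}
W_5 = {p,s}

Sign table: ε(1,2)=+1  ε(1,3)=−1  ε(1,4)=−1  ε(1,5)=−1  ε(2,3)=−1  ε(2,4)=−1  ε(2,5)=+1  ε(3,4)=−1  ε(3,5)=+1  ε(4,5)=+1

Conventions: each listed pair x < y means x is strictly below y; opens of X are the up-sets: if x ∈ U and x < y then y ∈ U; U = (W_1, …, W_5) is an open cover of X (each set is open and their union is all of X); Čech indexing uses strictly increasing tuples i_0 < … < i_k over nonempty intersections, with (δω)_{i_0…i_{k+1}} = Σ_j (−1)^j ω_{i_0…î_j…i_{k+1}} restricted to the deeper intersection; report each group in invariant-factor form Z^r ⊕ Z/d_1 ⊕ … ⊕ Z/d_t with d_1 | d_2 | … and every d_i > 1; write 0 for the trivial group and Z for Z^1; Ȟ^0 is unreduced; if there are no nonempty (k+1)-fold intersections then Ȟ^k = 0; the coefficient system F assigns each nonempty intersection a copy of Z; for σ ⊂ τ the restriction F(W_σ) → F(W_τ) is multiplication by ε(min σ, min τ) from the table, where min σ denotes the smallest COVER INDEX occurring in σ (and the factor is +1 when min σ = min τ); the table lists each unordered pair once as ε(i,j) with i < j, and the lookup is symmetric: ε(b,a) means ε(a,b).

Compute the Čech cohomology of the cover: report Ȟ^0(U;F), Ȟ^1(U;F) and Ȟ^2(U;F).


Ȟ^0 ≅ Z; Ȟ^1 ≅ Z^2; Ȟ^2 ≅ 0

nonempty intersections:
  W12={u} W13={t,v} W14={r} W15={s} W23={w} W45={p}
C dims 5,6; δ0: rk 4, SNF 1^4
Ȟ^0: (5−4)−0=1 ⇒ Z
Ȟ^1: (6−0)−4=2 ⇒ Z^2
Ȟ^2: (0−0)−0=0 ⇒ 0


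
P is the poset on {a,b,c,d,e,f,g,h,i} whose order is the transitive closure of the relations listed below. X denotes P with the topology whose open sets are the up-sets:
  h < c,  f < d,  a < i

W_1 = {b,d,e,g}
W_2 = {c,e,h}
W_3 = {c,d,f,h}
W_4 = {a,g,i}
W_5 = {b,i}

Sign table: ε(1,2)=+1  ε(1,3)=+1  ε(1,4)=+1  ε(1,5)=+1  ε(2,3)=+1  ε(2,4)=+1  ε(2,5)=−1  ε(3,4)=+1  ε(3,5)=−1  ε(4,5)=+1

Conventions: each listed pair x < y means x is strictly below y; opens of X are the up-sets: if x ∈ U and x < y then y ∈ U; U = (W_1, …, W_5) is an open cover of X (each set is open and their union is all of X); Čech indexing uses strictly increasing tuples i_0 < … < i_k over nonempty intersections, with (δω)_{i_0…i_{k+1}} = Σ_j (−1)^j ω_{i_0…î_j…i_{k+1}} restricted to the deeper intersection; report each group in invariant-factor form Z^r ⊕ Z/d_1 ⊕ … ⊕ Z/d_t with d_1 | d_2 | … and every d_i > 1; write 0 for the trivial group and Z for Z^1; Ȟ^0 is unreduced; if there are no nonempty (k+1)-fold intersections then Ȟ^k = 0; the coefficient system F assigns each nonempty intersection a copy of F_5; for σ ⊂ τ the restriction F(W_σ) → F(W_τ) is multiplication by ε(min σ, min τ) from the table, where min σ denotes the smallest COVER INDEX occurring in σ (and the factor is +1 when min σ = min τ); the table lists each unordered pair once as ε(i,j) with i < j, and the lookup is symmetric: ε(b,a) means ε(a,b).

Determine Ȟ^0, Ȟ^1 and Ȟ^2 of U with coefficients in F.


Ȟ^0(U;F) ≅ Z/5, Ȟ^1(U;F) ≅ Z/5 ⊕ Z/5 and Ȟ^2(U;F) ≅ 0

nerve of the cover:
  W12={e} W13={d} W14={g} W15={b} W23={c,h} W45={i}
C dims 5,6; δ0: rk_F5 4
Ȟ^0 = (5 − 4) − 0 = 1, so Ȟ^0 ≅ Z/5
Ȟ^1 = (6 − 0) − 4 = 2, so Ȟ^1 ≅ Z/5 ⊕ Z/5
Ȟ^2 = (0 − 0) − 0 = 0, so Ȟ^2 ≅ 0


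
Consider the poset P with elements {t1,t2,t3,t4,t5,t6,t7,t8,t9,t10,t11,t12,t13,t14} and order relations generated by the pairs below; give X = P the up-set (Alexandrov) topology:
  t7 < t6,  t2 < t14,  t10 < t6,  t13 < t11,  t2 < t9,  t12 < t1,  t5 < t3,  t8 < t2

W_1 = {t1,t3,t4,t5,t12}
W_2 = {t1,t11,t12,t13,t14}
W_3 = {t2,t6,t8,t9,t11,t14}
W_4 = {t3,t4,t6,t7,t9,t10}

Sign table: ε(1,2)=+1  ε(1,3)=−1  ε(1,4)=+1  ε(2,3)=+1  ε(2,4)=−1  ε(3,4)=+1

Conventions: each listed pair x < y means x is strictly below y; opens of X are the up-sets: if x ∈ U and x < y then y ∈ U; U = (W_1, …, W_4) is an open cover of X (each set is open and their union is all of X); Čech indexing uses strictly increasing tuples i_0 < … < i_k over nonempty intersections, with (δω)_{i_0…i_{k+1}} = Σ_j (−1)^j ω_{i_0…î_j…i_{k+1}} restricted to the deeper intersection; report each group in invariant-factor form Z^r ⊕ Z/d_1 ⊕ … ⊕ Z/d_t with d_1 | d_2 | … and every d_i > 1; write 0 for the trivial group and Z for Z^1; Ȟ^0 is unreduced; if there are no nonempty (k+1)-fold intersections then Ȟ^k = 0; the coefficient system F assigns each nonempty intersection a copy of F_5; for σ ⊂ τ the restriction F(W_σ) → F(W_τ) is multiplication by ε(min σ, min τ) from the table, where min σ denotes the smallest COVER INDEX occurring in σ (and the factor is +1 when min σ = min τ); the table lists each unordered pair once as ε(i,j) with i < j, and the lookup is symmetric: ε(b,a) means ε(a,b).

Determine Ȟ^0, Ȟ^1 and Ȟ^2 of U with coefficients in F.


intersection data:
  W12={t1,t12} W14={t3,t4} W23={t11,t14} W34={t6,t9}
C dims 4,4; δ0: rk_F5 3
Ȟ^0 = (4 − 3) − 0 = 1, so Ȟ^0 ≅ Z/5
Ȟ^1 = (4 − 0) − 3 = 1, so Ȟ^1 ≅ Z/5
Ȟ^2 = (0 − 0) − 0 = 0, so Ȟ^2 ≅ 0

Ȟ^0 ≅ Z/5,  Ȟ^1 ≅ Z/5,  Ȟ^2 ≅ 0


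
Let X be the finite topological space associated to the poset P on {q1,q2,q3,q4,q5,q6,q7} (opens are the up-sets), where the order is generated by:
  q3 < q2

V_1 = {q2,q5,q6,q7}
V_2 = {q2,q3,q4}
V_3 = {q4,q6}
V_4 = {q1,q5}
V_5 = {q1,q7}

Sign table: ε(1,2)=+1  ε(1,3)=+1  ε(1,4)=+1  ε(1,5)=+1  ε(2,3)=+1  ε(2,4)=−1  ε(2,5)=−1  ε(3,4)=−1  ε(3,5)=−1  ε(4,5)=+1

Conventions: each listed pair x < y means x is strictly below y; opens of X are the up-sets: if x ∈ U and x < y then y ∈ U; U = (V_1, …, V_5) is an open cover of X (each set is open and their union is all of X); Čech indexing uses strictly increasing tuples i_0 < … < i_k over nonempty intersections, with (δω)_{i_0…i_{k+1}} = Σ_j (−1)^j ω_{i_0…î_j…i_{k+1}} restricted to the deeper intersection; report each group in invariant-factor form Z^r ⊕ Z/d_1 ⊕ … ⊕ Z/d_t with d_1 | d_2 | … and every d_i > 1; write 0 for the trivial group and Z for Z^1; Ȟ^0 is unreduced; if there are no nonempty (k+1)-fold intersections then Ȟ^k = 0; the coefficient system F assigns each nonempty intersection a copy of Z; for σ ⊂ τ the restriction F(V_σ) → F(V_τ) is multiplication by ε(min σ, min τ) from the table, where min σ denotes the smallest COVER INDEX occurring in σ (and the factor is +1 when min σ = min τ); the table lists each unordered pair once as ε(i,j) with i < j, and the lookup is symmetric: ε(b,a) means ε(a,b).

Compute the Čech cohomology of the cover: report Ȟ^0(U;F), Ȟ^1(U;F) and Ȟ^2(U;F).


Ȟ^0(U;F) ≅ Z, Ȟ^1(U;F) ≅ Z^2, Ȟ^2(U;F) ≅ 0

nerve simplices:
  V12={q2} V13={q6} V14={q5} V15={q7} V23={q4} V45={q1}
C dims 5,6; δ0: rk 4, SNF 1^4
degree 0: 5−4−0 = 1 → Ȟ^0 ≅ Z
degree 1: 6−0−4 = 2 → Ȟ^1 ≅ Z^2
degree 2: 0−0−0 = 0 → Ȟ^2 ≅ 0


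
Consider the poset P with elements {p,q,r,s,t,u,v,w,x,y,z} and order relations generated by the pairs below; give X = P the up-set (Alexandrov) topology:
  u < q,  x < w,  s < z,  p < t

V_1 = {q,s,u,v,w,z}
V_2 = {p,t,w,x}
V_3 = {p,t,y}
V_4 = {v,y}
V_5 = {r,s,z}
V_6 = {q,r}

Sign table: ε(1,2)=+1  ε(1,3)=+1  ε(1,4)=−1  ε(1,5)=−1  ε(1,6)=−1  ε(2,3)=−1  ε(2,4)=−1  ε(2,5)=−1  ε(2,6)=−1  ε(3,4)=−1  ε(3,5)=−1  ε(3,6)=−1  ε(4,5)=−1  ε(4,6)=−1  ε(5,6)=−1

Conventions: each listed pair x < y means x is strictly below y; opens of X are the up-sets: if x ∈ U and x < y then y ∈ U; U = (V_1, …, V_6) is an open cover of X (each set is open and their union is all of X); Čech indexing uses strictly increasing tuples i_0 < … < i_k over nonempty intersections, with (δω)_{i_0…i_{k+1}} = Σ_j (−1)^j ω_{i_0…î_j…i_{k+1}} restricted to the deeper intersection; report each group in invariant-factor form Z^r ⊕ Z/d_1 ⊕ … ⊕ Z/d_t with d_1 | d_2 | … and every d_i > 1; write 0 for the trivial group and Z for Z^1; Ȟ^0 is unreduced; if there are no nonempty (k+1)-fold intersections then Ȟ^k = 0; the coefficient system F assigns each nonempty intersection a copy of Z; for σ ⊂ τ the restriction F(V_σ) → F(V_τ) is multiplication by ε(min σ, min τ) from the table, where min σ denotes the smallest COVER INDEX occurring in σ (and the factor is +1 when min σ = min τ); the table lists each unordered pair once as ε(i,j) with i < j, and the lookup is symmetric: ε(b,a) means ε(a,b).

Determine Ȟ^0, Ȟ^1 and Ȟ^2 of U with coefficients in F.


Ȟ^0 ≅ 0, Ȟ^1 ≅ Z ⊕ Z/2 and Ȟ^2 ≅ 0

nonempty intersections:
  V12={w} V14={v} V15={s,z} V16={q} V23={p,t} V34={y} V56={r}
C dims 6,7; δ0: rk 6, SNF 1^5·2
Ȟ^0: (6−6)−0=0 ⇒ 0
Ȟ^1: (7−0)−6=1 plus torsion [2] ⇒ Z ⊕ Z/2
Ȟ^2: (0−0)−0=0 ⇒ 0


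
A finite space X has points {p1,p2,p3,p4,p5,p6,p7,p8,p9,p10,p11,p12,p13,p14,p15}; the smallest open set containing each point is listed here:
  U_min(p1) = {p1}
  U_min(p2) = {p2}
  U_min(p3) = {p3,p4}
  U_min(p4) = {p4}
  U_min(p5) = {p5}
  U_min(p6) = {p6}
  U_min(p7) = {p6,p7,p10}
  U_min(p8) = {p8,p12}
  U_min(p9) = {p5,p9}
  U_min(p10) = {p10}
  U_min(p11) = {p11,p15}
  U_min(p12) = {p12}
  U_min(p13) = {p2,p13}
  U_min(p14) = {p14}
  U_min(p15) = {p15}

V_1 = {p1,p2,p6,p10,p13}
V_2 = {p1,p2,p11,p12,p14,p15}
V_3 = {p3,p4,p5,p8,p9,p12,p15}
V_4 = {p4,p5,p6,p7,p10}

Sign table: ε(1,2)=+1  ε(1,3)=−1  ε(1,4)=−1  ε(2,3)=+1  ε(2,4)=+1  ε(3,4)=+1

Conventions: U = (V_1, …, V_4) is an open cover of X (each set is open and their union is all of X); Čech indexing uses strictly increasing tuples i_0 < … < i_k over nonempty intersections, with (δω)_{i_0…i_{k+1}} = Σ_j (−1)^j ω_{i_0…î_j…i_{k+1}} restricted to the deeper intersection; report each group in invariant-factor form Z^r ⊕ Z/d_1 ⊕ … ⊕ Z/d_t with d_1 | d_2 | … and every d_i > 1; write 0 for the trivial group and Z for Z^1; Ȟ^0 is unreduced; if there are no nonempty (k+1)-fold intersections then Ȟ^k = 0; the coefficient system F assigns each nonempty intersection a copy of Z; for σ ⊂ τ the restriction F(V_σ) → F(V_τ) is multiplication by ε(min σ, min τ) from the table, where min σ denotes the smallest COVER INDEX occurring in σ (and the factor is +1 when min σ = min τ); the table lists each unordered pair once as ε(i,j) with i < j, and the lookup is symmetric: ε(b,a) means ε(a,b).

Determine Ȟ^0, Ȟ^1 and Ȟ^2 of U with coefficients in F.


Ȟ^0 = 0, Ȟ^1 = Z/2, Ȟ^2 = 0

nonempty intersections:
  V12={p1,p2} V14={p6,p10} V23={p12,p15} V34={p4,p5}
C dims 4,4; δ0: rk 4, SNF 1^3·2
Ȟ^0: (4−4)−0=0 ⇒ 0
Ȟ^1: (4−0)−4=0 plus torsion [2] ⇒ Z/2
Ȟ^2: (0−0)−0=0 ⇒ 0


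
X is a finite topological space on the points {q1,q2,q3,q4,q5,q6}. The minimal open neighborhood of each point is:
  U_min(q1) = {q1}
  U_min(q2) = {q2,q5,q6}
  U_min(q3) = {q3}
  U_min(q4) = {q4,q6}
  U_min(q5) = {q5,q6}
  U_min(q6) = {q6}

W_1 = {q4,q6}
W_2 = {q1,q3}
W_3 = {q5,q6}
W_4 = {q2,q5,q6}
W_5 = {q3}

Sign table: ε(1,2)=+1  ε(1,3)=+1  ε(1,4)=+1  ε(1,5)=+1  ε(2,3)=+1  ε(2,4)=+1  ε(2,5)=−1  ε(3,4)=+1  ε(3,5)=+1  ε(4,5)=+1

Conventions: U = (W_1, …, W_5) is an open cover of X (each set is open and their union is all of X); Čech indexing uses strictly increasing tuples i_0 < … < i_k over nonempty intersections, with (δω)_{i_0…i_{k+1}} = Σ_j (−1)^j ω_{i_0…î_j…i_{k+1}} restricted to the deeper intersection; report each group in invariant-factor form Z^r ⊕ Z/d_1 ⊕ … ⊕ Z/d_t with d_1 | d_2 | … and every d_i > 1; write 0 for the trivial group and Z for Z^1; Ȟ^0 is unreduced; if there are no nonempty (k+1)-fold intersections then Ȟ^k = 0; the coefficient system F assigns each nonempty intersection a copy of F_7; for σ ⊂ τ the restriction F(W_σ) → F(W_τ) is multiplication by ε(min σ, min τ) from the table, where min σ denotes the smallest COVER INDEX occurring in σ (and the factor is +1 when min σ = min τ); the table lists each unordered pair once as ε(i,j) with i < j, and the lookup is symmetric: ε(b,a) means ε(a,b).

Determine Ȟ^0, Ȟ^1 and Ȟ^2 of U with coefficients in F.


Ȟ^0 ≅ Z/7 ⊕ Z/7, Ȟ^1 ≅ 0, Ȟ^2 ≅ 0

nonempty intersections:
  W13={q6} W14={q6} W25={q3} W34={q5,q6}
  W134={q6}
C dims 5,4,1; δ0: rk_F7 3; δ1: rk_F7 1
Ȟ^0: (5−3)−0=2 ⇒ Z/7 ⊕ Z/7
Ȟ^1: (4−1)−3=0 ⇒ 0
Ȟ^2: (1−0)−1=0 ⇒ 0


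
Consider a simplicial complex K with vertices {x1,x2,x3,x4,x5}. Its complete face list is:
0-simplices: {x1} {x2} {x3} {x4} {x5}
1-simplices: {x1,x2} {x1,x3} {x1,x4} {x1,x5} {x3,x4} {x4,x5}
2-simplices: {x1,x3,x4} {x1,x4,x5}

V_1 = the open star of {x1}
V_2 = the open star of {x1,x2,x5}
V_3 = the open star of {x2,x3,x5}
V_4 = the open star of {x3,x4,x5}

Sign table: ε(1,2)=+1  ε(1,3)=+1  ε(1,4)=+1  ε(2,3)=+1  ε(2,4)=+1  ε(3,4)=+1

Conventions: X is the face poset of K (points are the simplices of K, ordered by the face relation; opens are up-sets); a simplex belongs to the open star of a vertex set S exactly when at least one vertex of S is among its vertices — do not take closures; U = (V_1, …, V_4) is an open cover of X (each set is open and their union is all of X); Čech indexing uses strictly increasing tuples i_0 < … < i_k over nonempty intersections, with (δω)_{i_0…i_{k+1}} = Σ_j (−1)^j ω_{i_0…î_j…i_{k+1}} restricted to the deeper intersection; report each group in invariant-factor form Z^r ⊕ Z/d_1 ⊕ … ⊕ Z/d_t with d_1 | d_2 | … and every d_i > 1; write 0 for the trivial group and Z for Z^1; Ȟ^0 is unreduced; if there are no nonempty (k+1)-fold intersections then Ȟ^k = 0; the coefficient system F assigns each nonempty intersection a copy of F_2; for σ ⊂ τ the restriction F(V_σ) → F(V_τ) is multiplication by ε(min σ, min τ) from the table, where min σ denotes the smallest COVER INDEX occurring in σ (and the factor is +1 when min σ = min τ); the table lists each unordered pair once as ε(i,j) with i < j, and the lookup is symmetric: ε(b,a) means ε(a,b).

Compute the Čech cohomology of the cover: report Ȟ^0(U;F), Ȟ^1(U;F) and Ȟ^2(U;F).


Ȟ^0 = Z/2, Ȟ^1 = 0, Ȟ^2 = 0

nonempty overlaps:
  V1={{x1},{x1,x2},{x1,x3},{x1,x4},{x1,x5},{x1,x3,x4},{x1,x4,x5}} V2={{x1},{x2},{x5},{x1,x2},{x1,x3},{x1,x4},{x1,x5},{x4,x5},{x1,x3,x4},{x1,x4,x5}} V3={{x2},{x3},{x5},{x1,x2},{x1,x3},{x1,x5},{x3,x4},{x4,x5},{x1,x3,x4},{x1,x4,x5}} V4={{x3},{x4},{x5},{x1,x3},{x1,x4},{x1,x5},{x3,x4},{x4,x5},{x1,x3,x4},{x1,x4,x5}}
  V12={{x1},{x1,x2},{x1,x3},{x1,x4},{x1,x5},{x1,x3,x4},{x1,x4,x5}} V13={{x1,x2},{x1,x3},{x1,x5},{x1,x3,x4},{x1,x4,x5}} V14={{x1,x3},{x1,x4},{x1,x5},{x1,x3,x4},{x1,x4,x5}} V23={{x2},{x5},{x1,x2},{x1,x3},{x1,x5},{x4,x5},{x1,x3,x4},{x1,x4,x5}} V24={{x5},{x1,x3},{x1,x4},{x1,x5},{x4,x5},{x1,x3,x4},{x1,x4,x5}} V34={{x3},{x5},{x1,x3},{x1,x5},{x3,x4},{x4,x5},{x1,x3,x4},{x1,x4,x5}}
  V123={{x1,x2},{x1,x3},{x1,x5},{x1,x3,x4},{x1,x4,x5}} V124={{x1,x3},{x1,x4},{x1,x5},{x1,x3,x4},{x1,x4,x5}} V134={{x1,x3},{x1,x5},{x1,x3,x4},{x1,x4,x5}} V234={{x5},{x1,x3},{x1,x5},{x4,x5},{x1,x3,x4},{x1,x4,x5}}
  V1234={{x1,x3},{x1,x5},{x1,x3,x4},{x1,x4,x5}}
C dims 4,6,4,1; δ0: rk_F2 3; δ1: rk_F2 3; δ2: rk_F2 1
degree 0: 4−3−0 = 1 → Ȟ^0 ≅ Z/2
degree 1: 6−3−3 = 0 → Ȟ^1 ≅ 0
degree 2: 4−1−3 = 0 → Ȟ^2 ≅ 0


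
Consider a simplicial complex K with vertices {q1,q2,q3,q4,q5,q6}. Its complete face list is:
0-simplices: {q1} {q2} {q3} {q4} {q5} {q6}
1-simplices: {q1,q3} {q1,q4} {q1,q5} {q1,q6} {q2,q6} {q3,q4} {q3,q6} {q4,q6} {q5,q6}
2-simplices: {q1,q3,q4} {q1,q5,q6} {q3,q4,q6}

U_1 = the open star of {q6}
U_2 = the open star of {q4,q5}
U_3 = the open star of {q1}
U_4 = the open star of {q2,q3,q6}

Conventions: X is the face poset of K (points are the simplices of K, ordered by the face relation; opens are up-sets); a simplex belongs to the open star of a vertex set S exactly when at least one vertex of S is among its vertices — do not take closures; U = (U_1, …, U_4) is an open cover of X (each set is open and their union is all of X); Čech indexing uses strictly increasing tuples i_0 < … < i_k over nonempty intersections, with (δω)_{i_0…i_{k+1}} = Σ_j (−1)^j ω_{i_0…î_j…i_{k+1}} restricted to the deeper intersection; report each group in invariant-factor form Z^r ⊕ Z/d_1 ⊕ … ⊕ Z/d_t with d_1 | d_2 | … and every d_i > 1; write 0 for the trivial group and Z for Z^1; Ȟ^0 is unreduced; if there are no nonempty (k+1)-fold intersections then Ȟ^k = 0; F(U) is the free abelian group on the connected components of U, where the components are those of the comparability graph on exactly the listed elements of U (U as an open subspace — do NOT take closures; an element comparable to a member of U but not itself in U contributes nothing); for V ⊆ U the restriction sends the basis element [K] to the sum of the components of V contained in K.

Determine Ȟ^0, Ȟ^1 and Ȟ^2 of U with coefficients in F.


Ȟ^0(U;F) ≅ Z, Ȟ^1(U;F) ≅ Z and Ȟ^2(U;F) ≅ 0

intersection data:
  U1={{q6},{q1,q6},{q2,q6},{q3,q6},{q4,q6},{q5,q6},{q1,q5,q6},{q3,q4,q6}} U2={{q4},{q5},{q1,q4},{q1,q5},{q3,q4},{q4,q6},{q5,q6},{q1,q3,q4},{q1,q5,q6},{q3,q4,q6}} U3={{q1},{q1,q3},{q1,q4},{q1,q5},{q1,q6},{q1,q3,q4},{q1,q5,q6}} U4={{q2},{q3},{q6},{q1,q3},{q1,q6},{q2,q6},{q3,q4},{q3,q6},{q4,q6},{q5,q6},{q1,q3,q4},{q1,q5,q6},{q3,q4,q6}}
  U12={{q4,q6},{q5,q6},{q1,q5,q6},{q3,q4,q6}} U13={{q1,q6},{q1,q5,q6}} U14={{q6},{q1,q6},{q2,q6},{q3,q6},{q4,q6},{q5,q6},{q1,q5,q6},{q3,q4,q6}} U23={{q1,q4},{q1,q5},{q1,q3,q4},{q1,q5,q6}} U24={{q3,q4},{q4,q6},{q5,q6},{q1,q3,q4},{q1,q5,q6},{q3,q4,q6}} U34={{q1,q3},{q1,q6},{q1,q3,q4},{q1,q5,q6}}
  U123={{q1,q5,q6}} U124={{q4,q6},{q5,q6},{q1,q5,q6},{q3,q4,q6}} U134={{q1,q6},{q1,q5,q6}} U234={{q1,q3,q4},{q1,q5,q6}}
  U1234={{q1,q5,q6}}
components per intersection:
  U1: {{q6},{q1,q6},{q2,q6},{q3,q6},{q4,q6},{q5,q6},{q1,q5,q6},{q3,q4,q6}}
  U2: {{q4},{q1,q4},{q3,q4},{q4,q6},{q1,q3,q4},{q3,q4,q6}} {{q5},{q1,q5},{q5,q6},{q1,q5,q6}}
  U3: {{q1},{q1,q3},{q1,q4},{q1,q5},{q1,q6},{q1,q3,q4},{q1,q5,q6}}
  U4: {{q2},{q3},{q6},{q1,q3},{q1,q6},{q2,q6},{q3,q4},{q3,q6},{q4,q6},{q5,q6},{q1,q3,q4},{q1,q5,q6},{q3,q4,q6}}
  U12: {{q4,q6},{q3,q4,q6}} {{q5,q6},{q1,q5,q6}}
  U13: {{q1,q6},{q1,q5,q6}}
  U14: {{q6},{q1,q6},{q2,q6},{q3,q6},{q4,q6},{q5,q6},{q1,q5,q6},{q3,q4,q6}}
  U23: {{q1,q4},{q1,q3,q4}} {{q1,q5},{q1,q5,q6}}
  U24: {{q3,q4},{q4,q6},{q1,q3,q4},{q3,q4,q6}} {{q5,q6},{q1,q5,q6}}
  U34: {{q1,q3},{q1,q3,q4}} {{q1,q6},{q1,q5,q6}}
  U123: {{q1,q5,q6}}
  U124: {{q4,q6},{q3,q4,q6}} {{q5,q6},{q1,q5,q6}}
  U134: {{q1,q6},{q1,q5,q6}}
  U234: {{q1,q3,q4}} {{q1,q5,q6}}
  U1234: {{q1,q5,q6}}
C dims 5,10,6,1; δ0: rk 4, SNF 1^4; δ1: rk 5, SNF 1^5; δ2: rk 1, SNF 1^1
Ȟ^0 = (5 − 4) − 0 = 1, so Ȟ^0 ≅ Z
Ȟ^1 = (10 − 5) − 4 = 1, so Ȟ^1 ≅ Z
Ȟ^2 = (6 − 1) − 5 = 0, so Ȟ^2 ≅ 0
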